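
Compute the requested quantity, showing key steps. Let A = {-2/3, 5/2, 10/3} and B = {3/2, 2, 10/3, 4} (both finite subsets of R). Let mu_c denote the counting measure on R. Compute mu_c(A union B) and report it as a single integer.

Counting measure on a finite set equals cardinality. By inclusion-exclusion, |A union B| = |A| + |B| - |A cap B|.
|A| = 3, |B| = 4, |A cap B| = 1.
So mu_c(A union B) = 3 + 4 - 1 = 6.

6


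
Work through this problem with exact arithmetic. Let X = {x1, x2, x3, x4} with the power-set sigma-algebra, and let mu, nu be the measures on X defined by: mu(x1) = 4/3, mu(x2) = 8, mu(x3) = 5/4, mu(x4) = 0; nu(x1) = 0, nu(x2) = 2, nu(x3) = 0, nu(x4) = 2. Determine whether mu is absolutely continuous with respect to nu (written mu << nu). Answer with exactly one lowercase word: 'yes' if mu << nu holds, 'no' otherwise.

mu << nu means: every nu-null measurable set is also mu-null; equivalently, for every atom x, if nu({x}) = 0 then mu({x}) = 0.
Checking each atom:
  x1: nu = 0, mu = 4/3 > 0 -> violates mu << nu.
  x2: nu = 2 > 0 -> no constraint.
  x3: nu = 0, mu = 5/4 > 0 -> violates mu << nu.
  x4: nu = 2 > 0 -> no constraint.
The atom(s) x1, x3 violate the condition (nu = 0 but mu > 0). Therefore mu is NOT absolutely continuous w.r.t. nu.

no


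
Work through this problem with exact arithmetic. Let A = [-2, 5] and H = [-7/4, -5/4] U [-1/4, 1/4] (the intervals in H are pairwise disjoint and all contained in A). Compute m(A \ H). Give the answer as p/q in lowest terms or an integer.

The ambient interval has length m(A) = 5 - (-2) = 7.
Since the holes are disjoint and sit inside A, by finite additivity
  m(H) = sum_i (b_i - a_i), and m(A \ H) = m(A) - m(H).
Computing the hole measures:
  m(H_1) = -5/4 - (-7/4) = 1/2.
  m(H_2) = 1/4 - (-1/4) = 1/2.
Summed: m(H) = 1/2 + 1/2 = 1.
So m(A \ H) = 7 - 1 = 6.

6


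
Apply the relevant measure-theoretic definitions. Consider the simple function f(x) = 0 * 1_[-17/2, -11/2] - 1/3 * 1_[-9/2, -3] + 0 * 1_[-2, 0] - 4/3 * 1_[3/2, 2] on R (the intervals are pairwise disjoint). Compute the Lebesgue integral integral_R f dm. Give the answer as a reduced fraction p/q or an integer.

For a simple function f = sum_i c_i * 1_{A_i} with disjoint A_i,
  integral f dm = sum_i c_i * m(A_i).
Lengths of the A_i:
  m(A_1) = -11/2 - (-17/2) = 3.
  m(A_2) = -3 - (-9/2) = 3/2.
  m(A_3) = 0 - (-2) = 2.
  m(A_4) = 2 - 3/2 = 1/2.
Contributions c_i * m(A_i):
  (0) * (3) = 0.
  (-1/3) * (3/2) = -1/2.
  (0) * (2) = 0.
  (-4/3) * (1/2) = -2/3.
Total: 0 - 1/2 + 0 - 2/3 = -7/6.

-7/6


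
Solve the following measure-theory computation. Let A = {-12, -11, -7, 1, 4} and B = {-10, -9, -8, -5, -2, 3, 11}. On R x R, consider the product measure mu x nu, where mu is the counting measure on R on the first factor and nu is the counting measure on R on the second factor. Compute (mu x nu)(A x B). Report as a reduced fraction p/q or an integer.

For a measurable rectangle A x B, the product measure satisfies
  (mu x nu)(A x B) = mu(A) * nu(B).
  mu(A) = 5.
  nu(B) = 7.
  (mu x nu)(A x B) = 5 * 7 = 35.

35


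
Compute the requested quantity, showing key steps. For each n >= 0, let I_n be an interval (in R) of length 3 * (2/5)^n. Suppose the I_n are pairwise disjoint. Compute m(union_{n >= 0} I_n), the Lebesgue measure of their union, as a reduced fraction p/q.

By countable additivity of the Lebesgue measure on pairwise disjoint measurable sets,
  m(union_{n >= 0} I_n) = sum_{n >= 0} m(I_n) = sum_{n >= 0} a * r^n,
  with a = 3 and r = 2/5.
Since 0 < r = 2/5 < 1, the geometric series converges:
  sum_{n >= 0} a * r^n = a / (1 - r).
  = 3 / (1 - 2/5)
  = 3 / (3/5)
  = 5.

5


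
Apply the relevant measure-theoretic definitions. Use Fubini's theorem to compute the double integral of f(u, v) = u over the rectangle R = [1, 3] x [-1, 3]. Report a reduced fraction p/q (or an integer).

f(u, v) is a tensor product of a function of u and a function of v, and both factors are bounded continuous (hence Lebesgue integrable) on the rectangle, so Fubini's theorem applies:
  integral_R f d(m x m) = (integral_a1^b1 u du) * (integral_a2^b2 1 dv).
Inner integral in u: integral_{1}^{3} u du = (3^2 - 1^2)/2
  = 4.
Inner integral in v: integral_{-1}^{3} 1 dv = (3^1 - (-1)^1)/1
  = 4.
Product: (4) * (4) = 16.

16


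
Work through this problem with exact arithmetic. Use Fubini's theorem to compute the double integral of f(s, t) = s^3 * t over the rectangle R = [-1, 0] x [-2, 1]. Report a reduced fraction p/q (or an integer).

f(s, t) is a tensor product of a function of s and a function of t, and both factors are bounded continuous (hence Lebesgue integrable) on the rectangle, so Fubini's theorem applies:
  integral_R f d(m x m) = (integral_a1^b1 s^3 ds) * (integral_a2^b2 t dt).
Inner integral in s: integral_{-1}^{0} s^3 ds = (0^4 - (-1)^4)/4
  = -1/4.
Inner integral in t: integral_{-2}^{1} t dt = (1^2 - (-2)^2)/2
  = -3/2.
Product: (-1/4) * (-3/2) = 3/8.

3/8


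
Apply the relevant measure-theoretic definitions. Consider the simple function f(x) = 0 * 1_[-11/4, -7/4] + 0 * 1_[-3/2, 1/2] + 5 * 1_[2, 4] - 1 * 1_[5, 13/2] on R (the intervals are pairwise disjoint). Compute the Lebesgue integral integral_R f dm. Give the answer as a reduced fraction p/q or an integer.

For a simple function f = sum_i c_i * 1_{A_i} with disjoint A_i,
  integral f dm = sum_i c_i * m(A_i).
Lengths of the A_i:
  m(A_1) = -7/4 - (-11/4) = 1.
  m(A_2) = 1/2 - (-3/2) = 2.
  m(A_3) = 4 - 2 = 2.
  m(A_4) = 13/2 - 5 = 3/2.
Contributions c_i * m(A_i):
  (0) * (1) = 0.
  (0) * (2) = 0.
  (5) * (2) = 10.
  (-1) * (3/2) = -3/2.
Total: 0 + 0 + 10 - 3/2 = 17/2.

17/2


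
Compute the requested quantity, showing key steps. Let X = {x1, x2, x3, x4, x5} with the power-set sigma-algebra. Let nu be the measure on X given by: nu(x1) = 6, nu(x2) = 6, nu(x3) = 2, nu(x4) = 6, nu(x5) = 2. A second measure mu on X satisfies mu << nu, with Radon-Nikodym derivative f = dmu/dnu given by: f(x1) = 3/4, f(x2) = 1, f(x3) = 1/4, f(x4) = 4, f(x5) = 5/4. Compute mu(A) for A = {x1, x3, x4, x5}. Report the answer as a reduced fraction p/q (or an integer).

By the defining property of the Radon-Nikodym derivative, for every measurable set A,
  mu(A) = integral_A f dnu.
Since nu is a discrete measure concentrated on the atoms of X, the integral over A reduces to the sum
  mu(A) = sum_{x in A} f(x) * nu({x}).
Computing each term:
  x1: f(x1) * nu(x1) = 3/4 * 6 = 9/2.
  x3: f(x3) * nu(x3) = 1/4 * 2 = 1/2.
  x4: f(x4) * nu(x4) = 4 * 6 = 24.
  x5: f(x5) * nu(x5) = 5/4 * 2 = 5/2.
Summing: mu(A) = 9/2 + 1/2 + 24 + 5/2 = 63/2.

63/2


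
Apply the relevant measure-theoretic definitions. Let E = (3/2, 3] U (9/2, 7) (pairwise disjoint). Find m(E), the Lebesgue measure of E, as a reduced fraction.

For pairwise disjoint intervals, m(union_i I_i) = sum_i m(I_i),
and m is invariant under swapping open/closed endpoints (single points have measure 0).
So m(E) = sum_i (b_i - a_i).
  I_1 has length 3 - 3/2 = 3/2.
  I_2 has length 7 - 9/2 = 5/2.
Summing:
  m(E) = 3/2 + 5/2 = 4.

4


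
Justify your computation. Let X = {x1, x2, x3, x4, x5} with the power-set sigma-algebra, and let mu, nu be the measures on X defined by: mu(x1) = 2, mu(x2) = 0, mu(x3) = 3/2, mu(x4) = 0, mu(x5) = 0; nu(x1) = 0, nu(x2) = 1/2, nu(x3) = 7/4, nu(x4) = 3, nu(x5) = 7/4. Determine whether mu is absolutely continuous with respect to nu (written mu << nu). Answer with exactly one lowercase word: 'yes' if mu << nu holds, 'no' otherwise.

mu << nu means: every nu-null measurable set is also mu-null; equivalently, for every atom x, if nu({x}) = 0 then mu({x}) = 0.
Checking each atom:
  x1: nu = 0, mu = 2 > 0 -> violates mu << nu.
  x2: nu = 1/2 > 0 -> no constraint.
  x3: nu = 7/4 > 0 -> no constraint.
  x4: nu = 3 > 0 -> no constraint.
  x5: nu = 7/4 > 0 -> no constraint.
The atom(s) x1 violate the condition (nu = 0 but mu > 0). Therefore mu is NOT absolutely continuous w.r.t. nu.

no


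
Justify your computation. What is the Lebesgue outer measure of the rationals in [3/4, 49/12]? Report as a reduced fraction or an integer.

E = Q cap [3/4, 49/12] is a subset of Q, which is countable. Enumerate Q = {q_1, q_2, ...}; for any eps > 0, cover q_k by the open interval (q_k - eps/2^(k+1), q_k + eps/2^(k+1)), of length eps/2^k. The total cover length is sum_{k>=1} eps/2^k = eps. Hence m*(E) <= m*(Q) <= eps for every eps > 0, and since outer measure is non-negative, m*(E) = 0.

0


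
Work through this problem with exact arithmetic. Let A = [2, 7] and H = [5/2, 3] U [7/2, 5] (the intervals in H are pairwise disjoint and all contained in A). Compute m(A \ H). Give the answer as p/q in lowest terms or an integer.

The ambient interval has length m(A) = 7 - 2 = 5.
Since the holes are disjoint and sit inside A, by finite additivity
  m(H) = sum_i (b_i - a_i), and m(A \ H) = m(A) - m(H).
Computing the hole measures:
  m(H_1) = 3 - 5/2 = 1/2.
  m(H_2) = 5 - 7/2 = 3/2.
Summed: m(H) = 1/2 + 3/2 = 2.
So m(A \ H) = 5 - 2 = 3.

3


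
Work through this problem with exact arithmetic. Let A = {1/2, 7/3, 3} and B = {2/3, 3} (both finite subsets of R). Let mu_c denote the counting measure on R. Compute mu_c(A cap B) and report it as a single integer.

Counting measure on a finite set equals cardinality. mu_c(A cap B) = |A cap B| (elements appearing in both).
Enumerating the elements of A that also lie in B gives 1 element(s).
So mu_c(A cap B) = 1.

1


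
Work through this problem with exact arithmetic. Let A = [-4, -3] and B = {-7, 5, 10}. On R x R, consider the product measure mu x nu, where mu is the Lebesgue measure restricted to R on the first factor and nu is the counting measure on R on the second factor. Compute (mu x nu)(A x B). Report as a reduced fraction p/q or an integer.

For a measurable rectangle A x B, the product measure satisfies
  (mu x nu)(A x B) = mu(A) * nu(B).
  mu(A) = 1.
  nu(B) = 3.
  (mu x nu)(A x B) = 1 * 3 = 3.

3


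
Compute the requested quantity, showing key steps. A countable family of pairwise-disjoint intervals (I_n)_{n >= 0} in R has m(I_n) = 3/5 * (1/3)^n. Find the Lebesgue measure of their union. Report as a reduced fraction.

By countable additivity of the Lebesgue measure on pairwise disjoint measurable sets,
  m(union_{n >= 0} I_n) = sum_{n >= 0} m(I_n) = sum_{n >= 0} a * r^n,
  with a = 3/5 and r = 1/3.
Since 0 < r = 1/3 < 1, the geometric series converges:
  sum_{n >= 0} a * r^n = a / (1 - r).
  = 3/5 / (1 - 1/3)
  = 3/5 / (2/3)
  = 9/10.

9/10


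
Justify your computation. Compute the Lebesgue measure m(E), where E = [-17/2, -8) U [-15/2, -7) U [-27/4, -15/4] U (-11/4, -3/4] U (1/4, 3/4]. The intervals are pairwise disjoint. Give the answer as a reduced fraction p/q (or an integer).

For pairwise disjoint intervals, m(union_i I_i) = sum_i m(I_i),
and m is invariant under swapping open/closed endpoints (single points have measure 0).
So m(E) = sum_i (b_i - a_i).
  I_1 has length -8 - (-17/2) = 1/2.
  I_2 has length -7 - (-15/2) = 1/2.
  I_3 has length -15/4 - (-27/4) = 3.
  I_4 has length -3/4 - (-11/4) = 2.
  I_5 has length 3/4 - 1/4 = 1/2.
Summing:
  m(E) = 1/2 + 1/2 + 3 + 2 + 1/2 = 13/2.

13/2


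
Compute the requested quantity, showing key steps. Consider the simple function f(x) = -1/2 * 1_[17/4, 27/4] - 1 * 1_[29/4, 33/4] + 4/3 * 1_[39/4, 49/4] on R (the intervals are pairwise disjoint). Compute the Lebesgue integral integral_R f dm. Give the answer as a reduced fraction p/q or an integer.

For a simple function f = sum_i c_i * 1_{A_i} with disjoint A_i,
  integral f dm = sum_i c_i * m(A_i).
Lengths of the A_i:
  m(A_1) = 27/4 - 17/4 = 5/2.
  m(A_2) = 33/4 - 29/4 = 1.
  m(A_3) = 49/4 - 39/4 = 5/2.
Contributions c_i * m(A_i):
  (-1/2) * (5/2) = -5/4.
  (-1) * (1) = -1.
  (4/3) * (5/2) = 10/3.
Total: -5/4 - 1 + 10/3 = 13/12.

13/12


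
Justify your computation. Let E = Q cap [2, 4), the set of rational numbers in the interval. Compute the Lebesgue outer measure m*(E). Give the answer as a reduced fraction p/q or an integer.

The set Q cap [2, 4) is countable (a subset of the countable set Q). Lebesgue outer measure of any countable set is 0: each singleton {q} has m*({q}) = 0, and by countable subadditivity m*(union_k {q_k}) <= sum_k m*({q_k}) = sum_k 0 = 0. The reverse inequality m*(E) >= 0 is automatic. So m*(Q cap [2, 4)) = 0.

0


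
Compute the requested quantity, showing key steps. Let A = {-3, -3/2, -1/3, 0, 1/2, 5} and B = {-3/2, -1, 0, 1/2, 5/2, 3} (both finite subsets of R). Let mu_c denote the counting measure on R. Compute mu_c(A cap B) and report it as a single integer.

Counting measure on a finite set equals cardinality. mu_c(A cap B) = |A cap B| (elements appearing in both).
Enumerating the elements of A that also lie in B gives 3 element(s).
So mu_c(A cap B) = 3.

3


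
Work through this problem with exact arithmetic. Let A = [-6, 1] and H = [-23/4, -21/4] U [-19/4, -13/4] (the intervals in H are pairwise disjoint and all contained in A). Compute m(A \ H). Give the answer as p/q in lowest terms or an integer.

The ambient interval has length m(A) = 1 - (-6) = 7.
Since the holes are disjoint and sit inside A, by finite additivity
  m(H) = sum_i (b_i - a_i), and m(A \ H) = m(A) - m(H).
Computing the hole measures:
  m(H_1) = -21/4 - (-23/4) = 1/2.
  m(H_2) = -13/4 - (-19/4) = 3/2.
Summed: m(H) = 1/2 + 3/2 = 2.
So m(A \ H) = 7 - 2 = 5.

5


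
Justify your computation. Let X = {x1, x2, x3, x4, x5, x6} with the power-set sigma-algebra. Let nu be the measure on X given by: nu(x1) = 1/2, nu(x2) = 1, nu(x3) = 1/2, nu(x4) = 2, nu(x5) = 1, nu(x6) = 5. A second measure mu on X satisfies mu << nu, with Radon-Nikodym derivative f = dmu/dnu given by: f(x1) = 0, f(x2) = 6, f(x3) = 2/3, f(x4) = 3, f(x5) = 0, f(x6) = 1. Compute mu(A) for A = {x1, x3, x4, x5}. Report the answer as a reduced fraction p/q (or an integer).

By the defining property of the Radon-Nikodym derivative, for every measurable set A,
  mu(A) = integral_A f dnu.
Since nu is a discrete measure concentrated on the atoms of X, the integral over A reduces to the sum
  mu(A) = sum_{x in A} f(x) * nu({x}).
Computing each term:
  x1: f(x1) * nu(x1) = 0 * 1/2 = 0.
  x3: f(x3) * nu(x3) = 2/3 * 1/2 = 1/3.
  x4: f(x4) * nu(x4) = 3 * 2 = 6.
  x5: f(x5) * nu(x5) = 0 * 1 = 0.
Summing: mu(A) = 0 + 1/3 + 6 + 0 = 19/3.

19/3


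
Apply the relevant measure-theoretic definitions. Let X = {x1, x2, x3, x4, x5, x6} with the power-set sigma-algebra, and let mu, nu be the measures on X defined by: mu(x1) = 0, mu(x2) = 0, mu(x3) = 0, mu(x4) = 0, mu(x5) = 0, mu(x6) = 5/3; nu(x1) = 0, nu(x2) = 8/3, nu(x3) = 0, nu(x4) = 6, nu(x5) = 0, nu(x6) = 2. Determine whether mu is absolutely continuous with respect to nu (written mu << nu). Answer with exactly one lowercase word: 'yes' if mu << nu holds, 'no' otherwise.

mu << nu means: every nu-null measurable set is also mu-null; equivalently, for every atom x, if nu({x}) = 0 then mu({x}) = 0.
Checking each atom:
  x1: nu = 0, mu = 0 -> consistent with mu << nu.
  x2: nu = 8/3 > 0 -> no constraint.
  x3: nu = 0, mu = 0 -> consistent with mu << nu.
  x4: nu = 6 > 0 -> no constraint.
  x5: nu = 0, mu = 0 -> consistent with mu << nu.
  x6: nu = 2 > 0 -> no constraint.
No atom violates the condition. Therefore mu << nu.

yes


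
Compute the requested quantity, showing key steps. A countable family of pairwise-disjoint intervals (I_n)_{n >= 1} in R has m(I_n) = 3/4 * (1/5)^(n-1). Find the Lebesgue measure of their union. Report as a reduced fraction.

By countable additivity of the Lebesgue measure on pairwise disjoint measurable sets,
  m(union_{n >= 1} I_n) = sum_{n >= 1} m(I_n) = sum_{n >= 1} a * r^(n-1),
  with a = 3/4 and r = 1/5.
Since 0 < r = 1/5 < 1, the geometric series converges:
  sum_{n >= 1} a * r^(n-1) = a / (1 - r).
  = 3/4 / (1 - 1/5)
  = 3/4 / (4/5)
  = 15/16.

15/16


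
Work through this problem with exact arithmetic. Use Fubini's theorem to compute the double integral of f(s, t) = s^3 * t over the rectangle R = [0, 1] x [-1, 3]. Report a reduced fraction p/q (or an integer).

f(s, t) is a tensor product of a function of s and a function of t, and both factors are bounded continuous (hence Lebesgue integrable) on the rectangle, so Fubini's theorem applies:
  integral_R f d(m x m) = (integral_a1^b1 s^3 ds) * (integral_a2^b2 t dt).
Inner integral in s: integral_{0}^{1} s^3 ds = (1^4 - 0^4)/4
  = 1/4.
Inner integral in t: integral_{-1}^{3} t dt = (3^2 - (-1)^2)/2
  = 4.
Product: (1/4) * (4) = 1.

1


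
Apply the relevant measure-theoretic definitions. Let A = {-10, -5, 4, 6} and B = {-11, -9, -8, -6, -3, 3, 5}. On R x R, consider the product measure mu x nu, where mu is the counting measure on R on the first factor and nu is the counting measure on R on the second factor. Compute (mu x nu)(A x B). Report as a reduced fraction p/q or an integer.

For a measurable rectangle A x B, the product measure satisfies
  (mu x nu)(A x B) = mu(A) * nu(B).
  mu(A) = 4.
  nu(B) = 7.
  (mu x nu)(A x B) = 4 * 7 = 28.

28


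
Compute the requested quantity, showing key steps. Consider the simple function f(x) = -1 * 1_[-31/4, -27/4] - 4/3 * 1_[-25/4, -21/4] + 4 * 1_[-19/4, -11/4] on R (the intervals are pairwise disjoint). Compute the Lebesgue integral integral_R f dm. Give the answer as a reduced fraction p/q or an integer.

For a simple function f = sum_i c_i * 1_{A_i} with disjoint A_i,
  integral f dm = sum_i c_i * m(A_i).
Lengths of the A_i:
  m(A_1) = -27/4 - (-31/4) = 1.
  m(A_2) = -21/4 - (-25/4) = 1.
  m(A_3) = -11/4 - (-19/4) = 2.
Contributions c_i * m(A_i):
  (-1) * (1) = -1.
  (-4/3) * (1) = -4/3.
  (4) * (2) = 8.
Total: -1 - 4/3 + 8 = 17/3.

17/3


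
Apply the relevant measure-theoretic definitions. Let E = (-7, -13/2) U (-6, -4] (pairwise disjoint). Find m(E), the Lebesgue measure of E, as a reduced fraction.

For pairwise disjoint intervals, m(union_i I_i) = sum_i m(I_i),
and m is invariant under swapping open/closed endpoints (single points have measure 0).
So m(E) = sum_i (b_i - a_i).
  I_1 has length -13/2 - (-7) = 1/2.
  I_2 has length -4 - (-6) = 2.
Summing:
  m(E) = 1/2 + 2 = 5/2.

5/2


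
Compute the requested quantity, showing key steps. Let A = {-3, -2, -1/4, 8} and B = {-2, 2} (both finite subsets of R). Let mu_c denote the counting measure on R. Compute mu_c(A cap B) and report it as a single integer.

Counting measure on a finite set equals cardinality. mu_c(A cap B) = |A cap B| (elements appearing in both).
Enumerating the elements of A that also lie in B gives 1 element(s).
So mu_c(A cap B) = 1.

1


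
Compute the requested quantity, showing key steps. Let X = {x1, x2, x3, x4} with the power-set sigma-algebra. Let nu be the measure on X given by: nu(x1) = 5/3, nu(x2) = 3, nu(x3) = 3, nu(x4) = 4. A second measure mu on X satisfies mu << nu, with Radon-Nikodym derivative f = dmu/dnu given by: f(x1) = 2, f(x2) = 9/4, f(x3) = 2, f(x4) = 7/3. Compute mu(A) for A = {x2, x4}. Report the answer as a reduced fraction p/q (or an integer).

By the defining property of the Radon-Nikodym derivative, for every measurable set A,
  mu(A) = integral_A f dnu.
Since nu is a discrete measure concentrated on the atoms of X, the integral over A reduces to the sum
  mu(A) = sum_{x in A} f(x) * nu({x}).
Computing each term:
  x2: f(x2) * nu(x2) = 9/4 * 3 = 27/4.
  x4: f(x4) * nu(x4) = 7/3 * 4 = 28/3.
Summing: mu(A) = 27/4 + 28/3 = 193/12.

193/12


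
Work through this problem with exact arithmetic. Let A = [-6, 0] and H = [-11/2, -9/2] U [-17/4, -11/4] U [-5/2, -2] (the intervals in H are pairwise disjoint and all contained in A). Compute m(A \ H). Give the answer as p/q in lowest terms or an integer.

The ambient interval has length m(A) = 0 - (-6) = 6.
Since the holes are disjoint and sit inside A, by finite additivity
  m(H) = sum_i (b_i - a_i), and m(A \ H) = m(A) - m(H).
Computing the hole measures:
  m(H_1) = -9/2 - (-11/2) = 1.
  m(H_2) = -11/4 - (-17/4) = 3/2.
  m(H_3) = -2 - (-5/2) = 1/2.
Summed: m(H) = 1 + 3/2 + 1/2 = 3.
So m(A \ H) = 6 - 3 = 3.

3


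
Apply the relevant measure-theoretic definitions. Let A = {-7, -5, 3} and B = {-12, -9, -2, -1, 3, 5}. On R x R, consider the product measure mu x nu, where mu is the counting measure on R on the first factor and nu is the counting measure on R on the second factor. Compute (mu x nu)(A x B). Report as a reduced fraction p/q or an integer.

For a measurable rectangle A x B, the product measure satisfies
  (mu x nu)(A x B) = mu(A) * nu(B).
  mu(A) = 3.
  nu(B) = 6.
  (mu x nu)(A x B) = 3 * 6 = 18.

18


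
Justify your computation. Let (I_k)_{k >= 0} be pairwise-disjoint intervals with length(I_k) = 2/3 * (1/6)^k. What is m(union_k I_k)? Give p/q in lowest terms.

By countable additivity of the Lebesgue measure on pairwise disjoint measurable sets,
  m(union_{k >= 0} I_k) = sum_{k >= 0} m(I_k) = sum_{k >= 0} a * r^k,
  with a = 2/3 and r = 1/6.
Since 0 < r = 1/6 < 1, the geometric series converges:
  sum_{k >= 0} a * r^k = a / (1 - r).
  = 2/3 / (1 - 1/6)
  = 2/3 / (5/6)
  = 4/5.

4/5


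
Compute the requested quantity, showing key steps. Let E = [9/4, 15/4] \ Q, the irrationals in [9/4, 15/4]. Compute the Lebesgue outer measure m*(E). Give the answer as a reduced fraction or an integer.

The interval I = [9/4, 15/4] has m(I) = 15/4 - 9/4 = 3/2 (endpoints are measure-zero, so open/closed/half-open agree). Write I = (I cap Q) u (I \ Q). The rationals in I are countable, so m*(I cap Q) = 0 (cover each rational by intervals whose total length is arbitrarily small). By countable subadditivity m*(I) <= m*(I cap Q) + m*(I \ Q), hence m*(I \ Q) >= m(I) = 3/2. The reverse inequality m*(I \ Q) <= m*(I) = 3/2 is trivial since (I \ Q) is a subset of I. Therefore m*(I \ Q) = 3/2.

3/2


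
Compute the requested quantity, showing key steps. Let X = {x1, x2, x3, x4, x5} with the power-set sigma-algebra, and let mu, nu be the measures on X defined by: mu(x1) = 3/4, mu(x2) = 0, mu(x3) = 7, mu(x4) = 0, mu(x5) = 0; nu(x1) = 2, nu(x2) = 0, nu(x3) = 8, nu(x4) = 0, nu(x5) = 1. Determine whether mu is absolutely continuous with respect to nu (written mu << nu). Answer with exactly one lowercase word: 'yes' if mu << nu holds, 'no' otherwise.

mu << nu means: every nu-null measurable set is also mu-null; equivalently, for every atom x, if nu({x}) = 0 then mu({x}) = 0.
Checking each atom:
  x1: nu = 2 > 0 -> no constraint.
  x2: nu = 0, mu = 0 -> consistent with mu << nu.
  x3: nu = 8 > 0 -> no constraint.
  x4: nu = 0, mu = 0 -> consistent with mu << nu.
  x5: nu = 1 > 0 -> no constraint.
No atom violates the condition. Therefore mu << nu.

yes


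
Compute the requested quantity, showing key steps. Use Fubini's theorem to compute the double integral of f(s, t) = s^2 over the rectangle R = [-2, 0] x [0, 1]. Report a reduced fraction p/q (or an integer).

f(s, t) is a tensor product of a function of s and a function of t, and both factors are bounded continuous (hence Lebesgue integrable) on the rectangle, so Fubini's theorem applies:
  integral_R f d(m x m) = (integral_a1^b1 s^2 ds) * (integral_a2^b2 1 dt).
Inner integral in s: integral_{-2}^{0} s^2 ds = (0^3 - (-2)^3)/3
  = 8/3.
Inner integral in t: integral_{0}^{1} 1 dt = (1^1 - 0^1)/1
  = 1.
Product: (8/3) * (1) = 8/3.

8/3


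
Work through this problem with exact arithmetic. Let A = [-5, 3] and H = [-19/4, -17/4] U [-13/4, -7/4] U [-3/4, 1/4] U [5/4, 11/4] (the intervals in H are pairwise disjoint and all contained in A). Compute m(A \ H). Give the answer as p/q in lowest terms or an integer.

The ambient interval has length m(A) = 3 - (-5) = 8.
Since the holes are disjoint and sit inside A, by finite additivity
  m(H) = sum_i (b_i - a_i), and m(A \ H) = m(A) - m(H).
Computing the hole measures:
  m(H_1) = -17/4 - (-19/4) = 1/2.
  m(H_2) = -7/4 - (-13/4) = 3/2.
  m(H_3) = 1/4 - (-3/4) = 1.
  m(H_4) = 11/4 - 5/4 = 3/2.
Summed: m(H) = 1/2 + 3/2 + 1 + 3/2 = 9/2.
So m(A \ H) = 8 - 9/2 = 7/2.

7/2


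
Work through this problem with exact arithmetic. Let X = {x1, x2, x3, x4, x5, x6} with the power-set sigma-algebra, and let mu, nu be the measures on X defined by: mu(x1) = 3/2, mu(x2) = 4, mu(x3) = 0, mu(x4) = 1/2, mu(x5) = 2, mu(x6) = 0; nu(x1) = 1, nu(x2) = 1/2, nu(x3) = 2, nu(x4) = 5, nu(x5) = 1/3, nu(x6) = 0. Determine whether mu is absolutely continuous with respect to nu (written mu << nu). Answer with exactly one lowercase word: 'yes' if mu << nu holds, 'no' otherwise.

mu << nu means: every nu-null measurable set is also mu-null; equivalently, for every atom x, if nu({x}) = 0 then mu({x}) = 0.
Checking each atom:
  x1: nu = 1 > 0 -> no constraint.
  x2: nu = 1/2 > 0 -> no constraint.
  x3: nu = 2 > 0 -> no constraint.
  x4: nu = 5 > 0 -> no constraint.
  x5: nu = 1/3 > 0 -> no constraint.
  x6: nu = 0, mu = 0 -> consistent with mu << nu.
No atom violates the condition. Therefore mu << nu.

yes


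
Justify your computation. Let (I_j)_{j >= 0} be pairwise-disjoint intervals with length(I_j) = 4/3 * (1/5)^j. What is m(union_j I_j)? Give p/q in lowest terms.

By countable additivity of the Lebesgue measure on pairwise disjoint measurable sets,
  m(union_{j >= 0} I_j) = sum_{j >= 0} m(I_j) = sum_{j >= 0} a * r^j,
  with a = 4/3 and r = 1/5.
Since 0 < r = 1/5 < 1, the geometric series converges:
  sum_{j >= 0} a * r^j = a / (1 - r).
  = 4/3 / (1 - 1/5)
  = 4/3 / (4/5)
  = 5/3.

5/3


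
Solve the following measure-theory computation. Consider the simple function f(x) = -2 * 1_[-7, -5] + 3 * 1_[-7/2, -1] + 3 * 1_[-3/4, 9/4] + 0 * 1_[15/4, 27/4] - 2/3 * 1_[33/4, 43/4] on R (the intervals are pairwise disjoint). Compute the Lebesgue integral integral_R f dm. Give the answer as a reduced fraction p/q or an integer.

For a simple function f = sum_i c_i * 1_{A_i} with disjoint A_i,
  integral f dm = sum_i c_i * m(A_i).
Lengths of the A_i:
  m(A_1) = -5 - (-7) = 2.
  m(A_2) = -1 - (-7/2) = 5/2.
  m(A_3) = 9/4 - (-3/4) = 3.
  m(A_4) = 27/4 - 15/4 = 3.
  m(A_5) = 43/4 - 33/4 = 5/2.
Contributions c_i * m(A_i):
  (-2) * (2) = -4.
  (3) * (5/2) = 15/2.
  (3) * (3) = 9.
  (0) * (3) = 0.
  (-2/3) * (5/2) = -5/3.
Total: -4 + 15/2 + 9 + 0 - 5/3 = 65/6.

65/6


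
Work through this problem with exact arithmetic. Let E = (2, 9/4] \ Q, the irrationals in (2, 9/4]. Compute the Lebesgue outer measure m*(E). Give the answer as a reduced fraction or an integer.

The interval I = (2, 9/4] has m(I) = 9/4 - 2 = 1/4 (endpoints are measure-zero, so open/closed/half-open agree). Write I = (I cap Q) u (I \ Q). The rationals in I are countable, so m*(I cap Q) = 0 (cover each rational by intervals whose total length is arbitrarily small). By countable subadditivity m*(I) <= m*(I cap Q) + m*(I \ Q), hence m*(I \ Q) >= m(I) = 1/4. The reverse inequality m*(I \ Q) <= m*(I) = 1/4 is trivial since (I \ Q) is a subset of I. Therefore m*(I \ Q) = 1/4.

1/4


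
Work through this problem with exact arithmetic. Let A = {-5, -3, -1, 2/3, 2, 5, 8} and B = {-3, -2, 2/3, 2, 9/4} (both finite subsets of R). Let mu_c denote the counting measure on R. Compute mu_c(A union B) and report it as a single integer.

Counting measure on a finite set equals cardinality. By inclusion-exclusion, |A union B| = |A| + |B| - |A cap B|.
|A| = 7, |B| = 5, |A cap B| = 3.
So mu_c(A union B) = 7 + 5 - 3 = 9.

9


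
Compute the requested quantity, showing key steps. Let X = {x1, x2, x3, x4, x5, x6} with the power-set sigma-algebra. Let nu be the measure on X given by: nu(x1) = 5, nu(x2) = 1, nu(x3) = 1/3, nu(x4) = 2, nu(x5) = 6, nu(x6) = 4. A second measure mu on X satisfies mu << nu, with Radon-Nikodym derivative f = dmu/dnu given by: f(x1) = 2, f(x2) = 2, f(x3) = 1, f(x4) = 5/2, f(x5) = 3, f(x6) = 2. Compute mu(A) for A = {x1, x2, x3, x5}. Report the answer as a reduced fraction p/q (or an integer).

By the defining property of the Radon-Nikodym derivative, for every measurable set A,
  mu(A) = integral_A f dnu.
Since nu is a discrete measure concentrated on the atoms of X, the integral over A reduces to the sum
  mu(A) = sum_{x in A} f(x) * nu({x}).
Computing each term:
  x1: f(x1) * nu(x1) = 2 * 5 = 10.
  x2: f(x2) * nu(x2) = 2 * 1 = 2.
  x3: f(x3) * nu(x3) = 1 * 1/3 = 1/3.
  x5: f(x5) * nu(x5) = 3 * 6 = 18.
Summing: mu(A) = 10 + 2 + 1/3 + 18 = 91/3.

91/3


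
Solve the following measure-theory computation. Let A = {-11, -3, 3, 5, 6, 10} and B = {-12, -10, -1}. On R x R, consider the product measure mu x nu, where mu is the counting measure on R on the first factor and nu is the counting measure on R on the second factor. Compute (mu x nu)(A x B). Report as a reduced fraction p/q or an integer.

For a measurable rectangle A x B, the product measure satisfies
  (mu x nu)(A x B) = mu(A) * nu(B).
  mu(A) = 6.
  nu(B) = 3.
  (mu x nu)(A x B) = 6 * 3 = 18.

18


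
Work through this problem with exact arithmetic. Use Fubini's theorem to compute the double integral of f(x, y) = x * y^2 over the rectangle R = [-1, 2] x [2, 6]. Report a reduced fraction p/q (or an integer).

f(x, y) is a tensor product of a function of x and a function of y, and both factors are bounded continuous (hence Lebesgue integrable) on the rectangle, so Fubini's theorem applies:
  integral_R f d(m x m) = (integral_a1^b1 x dx) * (integral_a2^b2 y^2 dy).
Inner integral in x: integral_{-1}^{2} x dx = (2^2 - (-1)^2)/2
  = 3/2.
Inner integral in y: integral_{2}^{6} y^2 dy = (6^3 - 2^3)/3
  = 208/3.
Product: (3/2) * (208/3) = 104.

104


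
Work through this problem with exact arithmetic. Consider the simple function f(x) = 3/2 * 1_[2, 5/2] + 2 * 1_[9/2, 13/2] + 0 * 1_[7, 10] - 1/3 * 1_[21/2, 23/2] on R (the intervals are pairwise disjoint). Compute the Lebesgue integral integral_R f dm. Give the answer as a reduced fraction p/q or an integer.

For a simple function f = sum_i c_i * 1_{A_i} with disjoint A_i,
  integral f dm = sum_i c_i * m(A_i).
Lengths of the A_i:
  m(A_1) = 5/2 - 2 = 1/2.
  m(A_2) = 13/2 - 9/2 = 2.
  m(A_3) = 10 - 7 = 3.
  m(A_4) = 23/2 - 21/2 = 1.
Contributions c_i * m(A_i):
  (3/2) * (1/2) = 3/4.
  (2) * (2) = 4.
  (0) * (3) = 0.
  (-1/3) * (1) = -1/3.
Total: 3/4 + 4 + 0 - 1/3 = 53/12.

53/12


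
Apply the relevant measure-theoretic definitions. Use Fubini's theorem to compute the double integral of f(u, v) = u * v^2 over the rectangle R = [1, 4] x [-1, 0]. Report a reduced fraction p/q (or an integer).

f(u, v) is a tensor product of a function of u and a function of v, and both factors are bounded continuous (hence Lebesgue integrable) on the rectangle, so Fubini's theorem applies:
  integral_R f d(m x m) = (integral_a1^b1 u du) * (integral_a2^b2 v^2 dv).
Inner integral in u: integral_{1}^{4} u du = (4^2 - 1^2)/2
  = 15/2.
Inner integral in v: integral_{-1}^{0} v^2 dv = (0^3 - (-1)^3)/3
  = 1/3.
Product: (15/2) * (1/3) = 5/2.

5/2


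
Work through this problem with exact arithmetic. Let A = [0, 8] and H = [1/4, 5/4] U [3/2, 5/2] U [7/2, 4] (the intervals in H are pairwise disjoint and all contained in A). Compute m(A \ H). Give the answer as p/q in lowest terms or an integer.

The ambient interval has length m(A) = 8 - 0 = 8.
Since the holes are disjoint and sit inside A, by finite additivity
  m(H) = sum_i (b_i - a_i), and m(A \ H) = m(A) - m(H).
Computing the hole measures:
  m(H_1) = 5/4 - 1/4 = 1.
  m(H_2) = 5/2 - 3/2 = 1.
  m(H_3) = 4 - 7/2 = 1/2.
Summed: m(H) = 1 + 1 + 1/2 = 5/2.
So m(A \ H) = 8 - 5/2 = 11/2.

11/2


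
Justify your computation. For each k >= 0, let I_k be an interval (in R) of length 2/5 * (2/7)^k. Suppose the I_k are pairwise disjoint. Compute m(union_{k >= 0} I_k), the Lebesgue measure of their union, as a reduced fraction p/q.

By countable additivity of the Lebesgue measure on pairwise disjoint measurable sets,
  m(union_{k >= 0} I_k) = sum_{k >= 0} m(I_k) = sum_{k >= 0} a * r^k,
  with a = 2/5 and r = 2/7.
Since 0 < r = 2/7 < 1, the geometric series converges:
  sum_{k >= 0} a * r^k = a / (1 - r).
  = 2/5 / (1 - 2/7)
  = 2/5 / (5/7)
  = 14/25.

14/25


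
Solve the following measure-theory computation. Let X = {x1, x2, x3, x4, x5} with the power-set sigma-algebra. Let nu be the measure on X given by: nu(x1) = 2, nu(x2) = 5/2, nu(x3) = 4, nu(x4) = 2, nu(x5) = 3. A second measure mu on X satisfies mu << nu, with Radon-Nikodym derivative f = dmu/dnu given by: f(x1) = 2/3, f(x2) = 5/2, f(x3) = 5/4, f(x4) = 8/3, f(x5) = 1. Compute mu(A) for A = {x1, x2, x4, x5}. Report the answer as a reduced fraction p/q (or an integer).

By the defining property of the Radon-Nikodym derivative, for every measurable set A,
  mu(A) = integral_A f dnu.
Since nu is a discrete measure concentrated on the atoms of X, the integral over A reduces to the sum
  mu(A) = sum_{x in A} f(x) * nu({x}).
Computing each term:
  x1: f(x1) * nu(x1) = 2/3 * 2 = 4/3.
  x2: f(x2) * nu(x2) = 5/2 * 5/2 = 25/4.
  x4: f(x4) * nu(x4) = 8/3 * 2 = 16/3.
  x5: f(x5) * nu(x5) = 1 * 3 = 3.
Summing: mu(A) = 4/3 + 25/4 + 16/3 + 3 = 191/12.

191/12


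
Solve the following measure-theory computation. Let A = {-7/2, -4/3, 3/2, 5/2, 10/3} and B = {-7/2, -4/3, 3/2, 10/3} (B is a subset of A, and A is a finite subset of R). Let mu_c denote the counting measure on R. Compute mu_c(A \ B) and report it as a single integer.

Counting measure assigns mu_c(E) = |E| (number of elements) when E is finite. For B subset A, A \ B is the set of elements of A not in B, so |A \ B| = |A| - |B|.
|A| = 5, |B| = 4, so mu_c(A \ B) = 5 - 4 = 1.

1


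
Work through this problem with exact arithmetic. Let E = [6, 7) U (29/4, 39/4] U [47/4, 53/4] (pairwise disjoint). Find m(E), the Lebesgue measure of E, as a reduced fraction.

For pairwise disjoint intervals, m(union_i I_i) = sum_i m(I_i),
and m is invariant under swapping open/closed endpoints (single points have measure 0).
So m(E) = sum_i (b_i - a_i).
  I_1 has length 7 - 6 = 1.
  I_2 has length 39/4 - 29/4 = 5/2.
  I_3 has length 53/4 - 47/4 = 3/2.
Summing:
  m(E) = 1 + 5/2 + 3/2 = 5.

5


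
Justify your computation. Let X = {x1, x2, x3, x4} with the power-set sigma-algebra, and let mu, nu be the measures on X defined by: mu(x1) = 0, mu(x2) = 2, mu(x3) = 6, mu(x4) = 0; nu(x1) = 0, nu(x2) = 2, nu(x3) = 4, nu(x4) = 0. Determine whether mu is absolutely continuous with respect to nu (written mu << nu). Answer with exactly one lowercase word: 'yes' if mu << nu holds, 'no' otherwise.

mu << nu means: every nu-null measurable set is also mu-null; equivalently, for every atom x, if nu({x}) = 0 then mu({x}) = 0.
Checking each atom:
  x1: nu = 0, mu = 0 -> consistent with mu << nu.
  x2: nu = 2 > 0 -> no constraint.
  x3: nu = 4 > 0 -> no constraint.
  x4: nu = 0, mu = 0 -> consistent with mu << nu.
No atom violates the condition. Therefore mu << nu.

yes


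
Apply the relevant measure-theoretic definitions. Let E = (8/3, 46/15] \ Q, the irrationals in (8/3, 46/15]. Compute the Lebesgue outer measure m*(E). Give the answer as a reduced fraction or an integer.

The interval I = (8/3, 46/15] has m(I) = 46/15 - 8/3 = 2/5 (endpoints are measure-zero, so open/closed/half-open agree). Write I = (I cap Q) u (I \ Q). The rationals in I are countable, so m*(I cap Q) = 0 (cover each rational by intervals whose total length is arbitrarily small). By countable subadditivity m*(I) <= m*(I cap Q) + m*(I \ Q), hence m*(I \ Q) >= m(I) = 2/5. The reverse inequality m*(I \ Q) <= m*(I) = 2/5 is trivial since (I \ Q) is a subset of I. Therefore m*(I \ Q) = 2/5.

2/5


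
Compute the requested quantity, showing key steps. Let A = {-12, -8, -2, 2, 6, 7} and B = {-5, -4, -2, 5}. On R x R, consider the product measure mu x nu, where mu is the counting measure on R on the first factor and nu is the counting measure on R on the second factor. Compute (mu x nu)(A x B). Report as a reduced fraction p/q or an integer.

For a measurable rectangle A x B, the product measure satisfies
  (mu x nu)(A x B) = mu(A) * nu(B).
  mu(A) = 6.
  nu(B) = 4.
  (mu x nu)(A x B) = 6 * 4 = 24.

24


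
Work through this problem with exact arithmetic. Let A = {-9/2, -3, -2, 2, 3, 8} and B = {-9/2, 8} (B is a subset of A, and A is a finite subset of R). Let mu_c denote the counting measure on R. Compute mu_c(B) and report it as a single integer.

Counting measure assigns mu_c(E) = |E| (number of elements) when E is finite.
B has 2 element(s), so mu_c(B) = 2.

2


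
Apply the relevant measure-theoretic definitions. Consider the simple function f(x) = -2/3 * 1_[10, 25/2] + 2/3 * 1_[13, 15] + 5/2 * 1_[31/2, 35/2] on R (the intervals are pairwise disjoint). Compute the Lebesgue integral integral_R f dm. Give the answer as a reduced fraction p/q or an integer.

For a simple function f = sum_i c_i * 1_{A_i} with disjoint A_i,
  integral f dm = sum_i c_i * m(A_i).
Lengths of the A_i:
  m(A_1) = 25/2 - 10 = 5/2.
  m(A_2) = 15 - 13 = 2.
  m(A_3) = 35/2 - 31/2 = 2.
Contributions c_i * m(A_i):
  (-2/3) * (5/2) = -5/3.
  (2/3) * (2) = 4/3.
  (5/2) * (2) = 5.
Total: -5/3 + 4/3 + 5 = 14/3.

14/3


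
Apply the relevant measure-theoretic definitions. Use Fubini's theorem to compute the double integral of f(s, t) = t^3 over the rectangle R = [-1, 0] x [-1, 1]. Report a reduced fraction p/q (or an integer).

f(s, t) is a tensor product of a function of s and a function of t, and both factors are bounded continuous (hence Lebesgue integrable) on the rectangle, so Fubini's theorem applies:
  integral_R f d(m x m) = (integral_a1^b1 1 ds) * (integral_a2^b2 t^3 dt).
Inner integral in s: integral_{-1}^{0} 1 ds = (0^1 - (-1)^1)/1
  = 1.
Inner integral in t: integral_{-1}^{1} t^3 dt = (1^4 - (-1)^4)/4
  = 0.
Product: (1) * (0) = 0.

0


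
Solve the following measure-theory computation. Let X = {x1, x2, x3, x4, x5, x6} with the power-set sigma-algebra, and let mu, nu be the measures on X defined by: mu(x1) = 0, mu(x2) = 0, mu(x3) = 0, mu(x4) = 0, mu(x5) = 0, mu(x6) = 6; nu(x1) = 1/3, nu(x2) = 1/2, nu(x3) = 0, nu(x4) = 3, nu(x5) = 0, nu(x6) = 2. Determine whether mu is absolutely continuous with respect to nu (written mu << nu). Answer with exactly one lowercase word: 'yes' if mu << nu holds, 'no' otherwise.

mu << nu means: every nu-null measurable set is also mu-null; equivalently, for every atom x, if nu({x}) = 0 then mu({x}) = 0.
Checking each atom:
  x1: nu = 1/3 > 0 -> no constraint.
  x2: nu = 1/2 > 0 -> no constraint.
  x3: nu = 0, mu = 0 -> consistent with mu << nu.
  x4: nu = 3 > 0 -> no constraint.
  x5: nu = 0, mu = 0 -> consistent with mu << nu.
  x6: nu = 2 > 0 -> no constraint.
No atom violates the condition. Therefore mu << nu.

yes


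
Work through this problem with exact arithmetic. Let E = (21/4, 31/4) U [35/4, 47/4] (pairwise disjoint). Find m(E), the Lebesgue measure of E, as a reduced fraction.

For pairwise disjoint intervals, m(union_i I_i) = sum_i m(I_i),
and m is invariant under swapping open/closed endpoints (single points have measure 0).
So m(E) = sum_i (b_i - a_i).
  I_1 has length 31/4 - 21/4 = 5/2.
  I_2 has length 47/4 - 35/4 = 3.
Summing:
  m(E) = 5/2 + 3 = 11/2.

11/2


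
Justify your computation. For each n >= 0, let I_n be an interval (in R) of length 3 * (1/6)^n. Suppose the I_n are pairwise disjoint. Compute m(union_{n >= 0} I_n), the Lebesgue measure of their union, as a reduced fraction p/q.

By countable additivity of the Lebesgue measure on pairwise disjoint measurable sets,
  m(union_{n >= 0} I_n) = sum_{n >= 0} m(I_n) = sum_{n >= 0} a * r^n,
  with a = 3 and r = 1/6.
Since 0 < r = 1/6 < 1, the geometric series converges:
  sum_{n >= 0} a * r^n = a / (1 - r).
  = 3 / (1 - 1/6)
  = 3 / (5/6)
  = 18/5.

18/5


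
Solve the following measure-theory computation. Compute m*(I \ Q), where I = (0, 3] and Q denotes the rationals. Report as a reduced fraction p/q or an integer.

The interval I = (0, 3] has m(I) = 3 - 0 = 3 (endpoints are measure-zero, so open/closed/half-open agree). Write I = (I cap Q) u (I \ Q). The rationals in I are countable, so m*(I cap Q) = 0 (cover each rational by intervals whose total length is arbitrarily small). By countable subadditivity m*(I) <= m*(I cap Q) + m*(I \ Q), hence m*(I \ Q) >= m(I) = 3. The reverse inequality m*(I \ Q) <= m*(I) = 3 is trivial since (I \ Q) is a subset of I. Therefore m*(I \ Q) = 3.

3


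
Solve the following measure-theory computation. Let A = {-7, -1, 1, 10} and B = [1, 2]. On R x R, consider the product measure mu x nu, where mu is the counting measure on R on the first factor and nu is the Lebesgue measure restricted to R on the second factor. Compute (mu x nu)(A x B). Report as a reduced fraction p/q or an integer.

For a measurable rectangle A x B, the product measure satisfies
  (mu x nu)(A x B) = mu(A) * nu(B).
  mu(A) = 4.
  nu(B) = 1.
  (mu x nu)(A x B) = 4 * 1 = 4.

4
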